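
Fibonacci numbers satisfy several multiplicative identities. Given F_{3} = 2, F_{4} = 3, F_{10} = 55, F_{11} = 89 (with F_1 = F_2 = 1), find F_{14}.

377

By the addition formula F_{m+n} = F_m F_{n+1} + F_{m−1} F_n with m=4, n=10: F_{14} = 3·89 + 2·55 = 267 + 110 = 377.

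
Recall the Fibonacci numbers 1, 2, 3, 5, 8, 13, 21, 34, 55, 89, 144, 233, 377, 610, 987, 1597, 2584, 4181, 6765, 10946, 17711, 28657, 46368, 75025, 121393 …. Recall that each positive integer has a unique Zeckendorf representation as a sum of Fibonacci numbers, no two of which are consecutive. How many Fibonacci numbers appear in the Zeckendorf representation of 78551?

Repeatedly subtract the largest Fibonacci number that fits:
78551: greatest Fibonacci not exceeding it is 75025, leaving 3526
3526: greatest Fibonacci not exceeding it is 2584, leaving 942
942: greatest Fibonacci not exceeding it is 610, leaving 332
332: greatest Fibonacci not exceeding it is 233, leaving 99
99: greatest Fibonacci not exceeding it is 89, leaving 10
10: greatest Fibonacci not exceeding it is 8, leaving 2
2: greatest Fibonacci not exceeding it is 2, leaving 0
78551 = 75025 + 2584 + 610 + 233 + 89 + 8 + 2, which has 7 terms.

7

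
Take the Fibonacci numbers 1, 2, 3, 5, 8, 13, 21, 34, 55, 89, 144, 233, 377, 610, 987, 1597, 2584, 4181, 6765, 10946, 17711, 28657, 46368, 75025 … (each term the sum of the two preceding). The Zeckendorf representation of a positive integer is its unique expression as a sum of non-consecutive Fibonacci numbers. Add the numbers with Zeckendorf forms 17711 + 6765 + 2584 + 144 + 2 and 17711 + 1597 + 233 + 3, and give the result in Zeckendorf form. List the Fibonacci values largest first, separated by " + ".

The two numbers are 27206 and 19544, so their sum is 46750.
Repeatedly subtract the largest Fibonacci number that fits:
46750: greatest Fibonacci not exceeding it is 46368, leaving 382
382: greatest Fibonacci not exceeding it is 377, leaving 5
5: greatest Fibonacci not exceeding it is 5, leaving 0

46368 + 377 + 5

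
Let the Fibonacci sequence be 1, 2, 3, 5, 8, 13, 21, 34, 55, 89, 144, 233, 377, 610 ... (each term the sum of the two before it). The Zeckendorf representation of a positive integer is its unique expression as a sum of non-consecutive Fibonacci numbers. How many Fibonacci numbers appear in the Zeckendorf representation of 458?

take 377 (≤ 458); 458 − 377 = 81
take 55 (≤ 81); 81 − 55 = 26
take 21 (≤ 26); 26 − 21 = 5
take 5 (≤ 5); 5 − 5 = 0
458 = 377 + 55 + 21 + 5, which has 4 terms.

4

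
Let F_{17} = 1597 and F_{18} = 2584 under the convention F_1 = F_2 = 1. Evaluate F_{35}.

By F_{2k+1} = F_k² + F_{k+1}²: F_{35} = 1597² + 2584² = 2550409 + 6677056 = 9227465.

9227465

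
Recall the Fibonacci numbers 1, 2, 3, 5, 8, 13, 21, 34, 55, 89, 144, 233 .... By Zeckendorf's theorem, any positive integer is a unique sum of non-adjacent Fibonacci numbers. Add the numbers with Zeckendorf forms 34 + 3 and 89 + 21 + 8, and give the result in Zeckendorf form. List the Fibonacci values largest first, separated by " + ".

144 + 8 + 3

The two numbers are 37 and 118, so their sum is 155.
155 − 144 = 11
11 − 8 = 3
3 − 3 = 0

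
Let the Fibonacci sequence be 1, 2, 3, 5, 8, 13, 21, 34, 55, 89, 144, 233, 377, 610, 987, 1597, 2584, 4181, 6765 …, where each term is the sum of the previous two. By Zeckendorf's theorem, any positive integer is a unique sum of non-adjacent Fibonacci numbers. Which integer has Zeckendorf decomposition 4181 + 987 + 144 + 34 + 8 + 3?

5357

4181 + 987 + 144 + 34 + 8 + 3 = 5357.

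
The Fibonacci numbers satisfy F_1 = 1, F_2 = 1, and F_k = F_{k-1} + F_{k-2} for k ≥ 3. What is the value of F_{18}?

2584

Iterating the recurrence up to F_{10} = 55 and F_{9} = 34:
F_{11} = F_{10} + F_{9} = 55 + 34 = 89
F_{12} = F_{11} + F_{10} = 89 + 55 = 144
F_{13} = F_{12} + F_{11} = 144 + 89 = 233
F_{14} = F_{13} + F_{12} = 233 + 144 = 377
F_{15} = F_{14} + F_{13} = 377 + 233 = 610
F_{16} = F_{15} + F_{14} = 610 + 377 = 987
F_{17} = F_{16} + F_{15} = 987 + 610 = 1597
F_{18} = F_{17} + F_{16} = 1597 + 987 = 2584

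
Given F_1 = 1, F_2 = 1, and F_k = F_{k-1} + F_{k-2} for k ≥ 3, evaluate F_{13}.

233

Iterating the recurrence up to F_{5} = 5 and F_{4} = 3:
F_{6} = F_{5} + F_{4} = 5 + 3 = 8
F_{7} = F_{6} + F_{5} = 8 + 5 = 13
F_{8} = F_{7} + F_{6} = 13 + 8 = 21
F_{9} = F_{8} + F_{7} = 21 + 13 = 34
F_{10} = F_{9} + F_{8} = 34 + 21 = 55
F_{11} = F_{10} + F_{9} = 55 + 34 = 89
F_{12} = F_{11} + F_{10} = 89 + 55 = 144
F_{13} = F_{12} + F_{11} = 144 + 89 = 233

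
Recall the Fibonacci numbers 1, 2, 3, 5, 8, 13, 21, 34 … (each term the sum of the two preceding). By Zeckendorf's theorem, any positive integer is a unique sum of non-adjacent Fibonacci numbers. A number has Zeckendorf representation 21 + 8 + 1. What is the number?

21 + 8 + 1 = 30.

30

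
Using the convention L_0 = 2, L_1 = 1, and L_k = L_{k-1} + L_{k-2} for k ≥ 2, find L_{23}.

Iterating the recurrence up to L_{16} = 2207 and L_{15} = 1364:
L_{17} = L_{16} + L_{15} = 2207 + 1364 = 3571
L_{18} = L_{17} + L_{16} = 3571 + 2207 = 5778
L_{19} = L_{18} + L_{17} = 5778 + 3571 = 9349
L_{20} = L_{19} + L_{18} = 9349 + 5778 = 15127
L_{21} = L_{20} + L_{19} = 15127 + 9349 = 24476
L_{22} = L_{21} + L_{20} = 24476 + 15127 = 39603
L_{23} = L_{22} + L_{21} = 39603 + 24476 = 64079

64079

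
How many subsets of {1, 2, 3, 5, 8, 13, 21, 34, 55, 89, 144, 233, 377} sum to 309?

Each representation comes from the Zeckendorf form by replacing some F_k with F_{k−1} + F_{k−2} where possible.
309 = 233+55+21 = 233+55+13+8 = 144+89+55+21 = … (11 more), for 14 in all.

14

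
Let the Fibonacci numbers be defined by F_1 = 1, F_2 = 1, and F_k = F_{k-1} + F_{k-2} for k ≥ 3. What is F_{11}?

Iterating the recurrence up to F_{7} = 13 and F_{6} = 8:
F_{8} = F_{7} + F_{6} = 13 + 8 = 21
F_{9} = F_{8} + F_{7} = 21 + 13 = 34
F_{10} = F_{9} + F_{8} = 34 + 21 = 55
F_{11} = F_{10} + F_{9} = 55 + 34 = 89

89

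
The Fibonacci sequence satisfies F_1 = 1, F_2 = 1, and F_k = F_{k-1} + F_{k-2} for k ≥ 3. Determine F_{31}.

Iterating the recurrence up to F_{24} = 46368 and F_{23} = 28657:
F_{25} = F_{24} + F_{23} = 46368 + 28657 = 75025
F_{26} = F_{25} + F_{24} = 75025 + 46368 = 121393
F_{27} = F_{26} + F_{25} = 121393 + 75025 = 196418
F_{28} = F_{27} + F_{26} = 196418 + 121393 = 317811
F_{29} = F_{28} + F_{27} = 317811 + 196418 = 514229
F_{30} = F_{29} + F_{28} = 514229 + 317811 = 832040
F_{31} = F_{30} + F_{29} = 832040 + 514229 = 1346269

1346269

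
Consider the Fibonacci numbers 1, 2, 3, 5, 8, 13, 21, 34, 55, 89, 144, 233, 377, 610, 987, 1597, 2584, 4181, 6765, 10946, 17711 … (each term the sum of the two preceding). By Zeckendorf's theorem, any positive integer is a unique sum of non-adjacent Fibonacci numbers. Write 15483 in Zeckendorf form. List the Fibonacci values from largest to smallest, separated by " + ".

10946 + 4181 + 233 + 89 + 34

subtract 10946 from 15483: 4537 remains
subtract 4181 from 4537: 356 remains
subtract 233 from 356: 123 remains
subtract 89 from 123: 34 remains
subtract 34 from 34: 0 remains
So 15483 = 10946 + 4181 + 233 + 89 + 34, with no two terms consecutive in the sequence.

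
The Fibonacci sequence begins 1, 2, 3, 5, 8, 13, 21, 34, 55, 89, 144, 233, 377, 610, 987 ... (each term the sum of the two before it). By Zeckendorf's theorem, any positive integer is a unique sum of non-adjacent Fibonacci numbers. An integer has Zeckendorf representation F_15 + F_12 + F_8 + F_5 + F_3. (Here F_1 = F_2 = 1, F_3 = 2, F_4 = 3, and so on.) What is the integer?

782

F_15 + F_12 + F_8 + F_5 + F_3 = 610 + 144 + 21 + 5 + 2 = 782.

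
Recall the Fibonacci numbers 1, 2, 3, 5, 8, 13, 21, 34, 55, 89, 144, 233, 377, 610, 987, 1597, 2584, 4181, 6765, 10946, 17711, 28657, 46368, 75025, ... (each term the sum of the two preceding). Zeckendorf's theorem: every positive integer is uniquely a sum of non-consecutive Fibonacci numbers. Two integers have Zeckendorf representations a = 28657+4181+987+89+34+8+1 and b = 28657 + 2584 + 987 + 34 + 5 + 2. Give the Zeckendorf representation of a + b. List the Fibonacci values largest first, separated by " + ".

46368 + 17711 + 1597 + 377 + 144 + 21 + 8

The two numbers are 33957 and 32269, so their sum is 66226.
subtract 46368 from 66226: 19858 remains
subtract 17711 from 19858: 2147 remains
subtract 1597 from 2147: 550 remains
subtract 377 from 550: 173 remains
subtract 144 from 173: 29 remains
subtract 21 from 29: 8 remains
subtract 8 from 8: 0 remains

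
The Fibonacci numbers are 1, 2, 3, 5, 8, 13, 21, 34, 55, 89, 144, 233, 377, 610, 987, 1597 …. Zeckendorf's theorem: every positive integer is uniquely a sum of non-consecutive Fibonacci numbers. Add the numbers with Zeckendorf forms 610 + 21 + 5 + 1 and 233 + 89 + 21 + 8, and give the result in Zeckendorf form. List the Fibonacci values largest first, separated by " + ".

The two numbers are 637 and 351, so their sum is 988.
987 ≤ 988 < 1597, so take 987; remainder 1
1 ≤ 1 < 2, so take 1; remainder 0

987 + 1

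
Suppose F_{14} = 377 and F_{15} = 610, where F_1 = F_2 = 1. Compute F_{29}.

By F_{2k+1} = F_k² + F_{k+1}²: F_{29} = 377² + 610² = 142129 + 372100 = 514229.

514229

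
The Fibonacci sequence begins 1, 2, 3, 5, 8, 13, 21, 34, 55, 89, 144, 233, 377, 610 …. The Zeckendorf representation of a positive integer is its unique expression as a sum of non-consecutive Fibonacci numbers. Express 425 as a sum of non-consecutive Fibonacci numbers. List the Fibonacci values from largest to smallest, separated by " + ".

377 + 34 + 13 + 1

take 377 (≤ 425); 425 − 377 = 48
take 34 (≤ 48); 48 − 34 = 14
take 13 (≤ 14); 14 − 13 = 1
take 1 (≤ 1); 1 − 1 = 0
So 425 = 377 + 34 + 13 + 1, with no two terms consecutive in the sequence.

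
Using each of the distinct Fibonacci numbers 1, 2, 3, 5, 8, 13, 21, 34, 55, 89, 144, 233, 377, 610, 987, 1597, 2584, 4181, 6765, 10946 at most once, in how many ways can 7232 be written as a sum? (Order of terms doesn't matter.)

Each representation comes from the Zeckendorf form by replacing some F_k with F_{k−1} + F_{k−2} where possible.
7232 = 6765+377+89+1 = 6765+377+55+34+1 = 6765+233+144+89+1 = 4181+2584+377+89+1 = … (31 more), for 35 in all.

35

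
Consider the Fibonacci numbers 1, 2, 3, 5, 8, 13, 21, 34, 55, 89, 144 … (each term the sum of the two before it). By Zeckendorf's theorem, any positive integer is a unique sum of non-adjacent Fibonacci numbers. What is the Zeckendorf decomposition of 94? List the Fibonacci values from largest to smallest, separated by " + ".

89 + 5

Greedy algorithm:
subtract 89 from 94: 5 remains
subtract 5 from 5: 0 remains
So 94 = 89 + 5, with no two terms consecutive in the sequence.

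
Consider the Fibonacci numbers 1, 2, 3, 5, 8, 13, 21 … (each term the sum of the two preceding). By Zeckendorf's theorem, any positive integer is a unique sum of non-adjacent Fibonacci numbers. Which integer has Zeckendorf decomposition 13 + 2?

13 + 2 = 15.

15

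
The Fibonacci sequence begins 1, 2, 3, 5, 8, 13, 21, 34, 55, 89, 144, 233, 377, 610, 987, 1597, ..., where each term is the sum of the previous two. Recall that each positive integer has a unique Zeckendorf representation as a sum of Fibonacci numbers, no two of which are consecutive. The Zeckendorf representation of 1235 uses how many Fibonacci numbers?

1235 − 987 = 248
248 − 233 = 15
15 − 13 = 2
2 − 2 = 0
1235 = 987 + 233 + 13 + 2, which has 4 terms.

4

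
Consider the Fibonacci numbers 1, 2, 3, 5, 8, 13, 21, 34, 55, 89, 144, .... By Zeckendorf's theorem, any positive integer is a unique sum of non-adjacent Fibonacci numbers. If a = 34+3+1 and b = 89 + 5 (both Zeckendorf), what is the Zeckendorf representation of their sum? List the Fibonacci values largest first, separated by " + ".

The two numbers are 38 and 94, so their sum is 132.
Greedily peel off the largest Fibonacci term at each step:
largest Fibonacci ≤ 132 is 89; 132 − 89 = 43
largest Fibonacci ≤ 43 is 34; 43 − 34 = 9
largest Fibonacci ≤ 9 is 8; 9 − 8 = 1
largest Fibonacci ≤ 1 is 1; 1 − 1 = 0

89 + 34 + 8 + 1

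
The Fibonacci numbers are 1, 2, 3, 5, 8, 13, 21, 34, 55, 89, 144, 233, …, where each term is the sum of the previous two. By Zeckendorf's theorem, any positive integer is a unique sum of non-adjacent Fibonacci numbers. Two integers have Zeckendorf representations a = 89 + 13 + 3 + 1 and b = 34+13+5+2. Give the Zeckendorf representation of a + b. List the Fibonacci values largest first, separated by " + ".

The two numbers are 106 and 54, so their sum is 160.
Repeatedly subtract the largest Fibonacci number that fits:
160: greatest Fibonacci not exceeding it is 144, leaving 16
16: greatest Fibonacci not exceeding it is 13, leaving 3
3: greatest Fibonacci not exceeding it is 3, leaving 0

144 + 13 + 3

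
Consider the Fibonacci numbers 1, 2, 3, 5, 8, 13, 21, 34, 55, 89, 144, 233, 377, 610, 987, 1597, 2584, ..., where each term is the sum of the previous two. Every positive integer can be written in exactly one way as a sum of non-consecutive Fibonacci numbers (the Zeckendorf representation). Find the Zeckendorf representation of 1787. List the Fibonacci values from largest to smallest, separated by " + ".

1787 − 1597 = 190
190 − 144 = 46
46 − 34 = 12
12 − 8 = 4
4 − 3 = 1
1 − 1 = 0
So 1787 = 1597 + 144 + 34 + 8 + 3 + 1, with no two terms consecutive in the sequence.

1597 + 144 + 34 + 8 + 3 + 1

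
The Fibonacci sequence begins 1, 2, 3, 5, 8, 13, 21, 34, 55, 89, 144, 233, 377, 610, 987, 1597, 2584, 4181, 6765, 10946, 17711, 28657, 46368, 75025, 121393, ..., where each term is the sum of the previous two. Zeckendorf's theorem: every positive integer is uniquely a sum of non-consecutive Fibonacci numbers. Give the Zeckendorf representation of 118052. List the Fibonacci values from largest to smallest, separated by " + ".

Repeatedly subtract the largest Fibonacci number that fits:
largest Fibonacci ≤ 118052 is 75025; 118052 − 75025 = 43027
largest Fibonacci ≤ 43027 is 28657; 43027 − 28657 = 14370
largest Fibonacci ≤ 14370 is 10946; 14370 − 10946 = 3424
largest Fibonacci ≤ 3424 is 2584; 3424 − 2584 = 840
largest Fibonacci ≤ 840 is 610; 840 − 610 = 230
largest Fibonacci ≤ 230 is 144; 230 − 144 = 86
largest Fibonacci ≤ 86 is 55; 86 − 55 = 31
largest Fibonacci ≤ 31 is 21; 31 − 21 = 10
largest Fibonacci ≤ 10 is 8; 10 − 8 = 2
largest Fibonacci ≤ 2 is 2; 2 − 2 = 0
So 118052 = 75025 + 28657 + 10946 + 2584 + 610 + 144 + 55 + 21 + 8 + 2, with no two terms consecutive in the sequence.

75025 + 28657 + 10946 + 2584 + 610 + 144 + 55 + 21 + 8 + 2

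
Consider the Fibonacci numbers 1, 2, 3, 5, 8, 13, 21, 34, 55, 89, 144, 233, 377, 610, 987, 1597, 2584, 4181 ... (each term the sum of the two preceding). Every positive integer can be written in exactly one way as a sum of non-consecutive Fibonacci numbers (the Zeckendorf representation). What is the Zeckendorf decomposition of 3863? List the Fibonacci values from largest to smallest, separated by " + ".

2584 + 987 + 233 + 55 + 3 + 1

Repeatedly subtract the largest Fibonacci number that fits:
subtract 2584 from 3863: 1279 remains
subtract 987 from 1279: 292 remains
subtract 233 from 292: 59 remains
subtract 55 from 59: 4 remains
subtract 3 from 4: 1 remains
subtract 1 from 1: 0 remains
So 3863 = 2584 + 987 + 233 + 55 + 3 + 1, with no two terms consecutive in the sequence.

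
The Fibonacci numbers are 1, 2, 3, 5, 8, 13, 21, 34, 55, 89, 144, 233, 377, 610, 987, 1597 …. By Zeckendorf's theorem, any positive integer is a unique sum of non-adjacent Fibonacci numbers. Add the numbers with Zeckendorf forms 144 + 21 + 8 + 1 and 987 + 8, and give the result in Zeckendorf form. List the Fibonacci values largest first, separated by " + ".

The two numbers are 174 and 995, so their sum is 1169.
Greedily peel off the largest Fibonacci term at each step:
987 ≤ 1169 < 1597, so take 987; remainder 182
144 ≤ 182 < 233, so take 144; remainder 38
34 ≤ 38 < 55, so take 34; remainder 4
3 ≤ 4 < 5, so take 3; remainder 1
1 ≤ 1 < 2, so take 1; remainder 0

987 + 144 + 34 + 3 + 1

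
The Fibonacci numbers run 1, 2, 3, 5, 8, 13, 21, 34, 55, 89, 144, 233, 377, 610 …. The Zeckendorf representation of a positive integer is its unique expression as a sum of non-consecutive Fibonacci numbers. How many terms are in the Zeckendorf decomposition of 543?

Repeatedly subtract the largest Fibonacci number that fits:
543 − 377 = 166
166 − 144 = 22
22 − 21 = 1
1 − 1 = 0
543 = 377 + 144 + 21 + 1, which has 4 terms.

4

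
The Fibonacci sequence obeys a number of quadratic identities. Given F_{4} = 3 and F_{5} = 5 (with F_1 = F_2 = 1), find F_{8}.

By the doubling identity F_{2k} = F_k(2F_{k+1} − F_k): F_{8} = 3·(2·5 − 3) = 3·7 = 21.

21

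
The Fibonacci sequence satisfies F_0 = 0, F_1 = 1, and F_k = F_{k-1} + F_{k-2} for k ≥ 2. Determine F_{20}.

6765

Iterating the recurrence up to F_{15} = 610 and F_{14} = 377:
F_{16} = F_{15} + F_{14} = 610 + 377 = 987
F_{17} = F_{16} + F_{15} = 987 + 610 = 1597
F_{18} = F_{17} + F_{16} = 1597 + 987 = 2584
F_{19} = F_{18} + F_{17} = 2584 + 1597 = 4181
F_{20} = F_{19} + F_{18} = 4181 + 2584 = 6765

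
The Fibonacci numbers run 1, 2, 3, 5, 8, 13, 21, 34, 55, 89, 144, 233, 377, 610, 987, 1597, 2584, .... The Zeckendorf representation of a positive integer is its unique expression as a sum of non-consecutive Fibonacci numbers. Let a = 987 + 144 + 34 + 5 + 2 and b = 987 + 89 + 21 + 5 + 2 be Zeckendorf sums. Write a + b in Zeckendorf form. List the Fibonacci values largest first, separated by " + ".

1597 + 610 + 55 + 13 + 1

The two numbers are 1172 and 1104, so their sum is 2276.
Greedy algorithm:
2276: greatest Fibonacci not exceeding it is 1597, leaving 679
679: greatest Fibonacci not exceeding it is 610, leaving 69
69: greatest Fibonacci not exceeding it is 55, leaving 14
14: greatest Fibonacci not exceeding it is 13, leaving 1
1: greatest Fibonacci not exceeding it is 1, leaving 0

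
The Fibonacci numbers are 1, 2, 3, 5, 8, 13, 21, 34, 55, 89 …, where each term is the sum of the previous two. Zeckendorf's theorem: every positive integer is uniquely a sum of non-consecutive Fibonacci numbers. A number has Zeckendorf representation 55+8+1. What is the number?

64

55+8+1 = 64.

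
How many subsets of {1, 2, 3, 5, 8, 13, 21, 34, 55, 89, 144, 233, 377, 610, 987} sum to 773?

773 = 610+144+13+5+1 = 610+144+13+3+2+1 = 610+89+55+13+5+1 = 377+233+144+13+5+1 = 610+144+8+5+3+2+1 = … (13 more), for 18 in all.

18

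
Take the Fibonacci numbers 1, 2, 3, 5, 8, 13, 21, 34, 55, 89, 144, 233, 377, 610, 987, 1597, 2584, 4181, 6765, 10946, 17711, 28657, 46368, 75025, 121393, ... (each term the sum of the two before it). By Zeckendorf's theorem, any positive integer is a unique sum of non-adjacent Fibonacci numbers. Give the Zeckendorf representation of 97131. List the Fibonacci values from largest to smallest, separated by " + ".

75025 + 17711 + 4181 + 144 + 55 + 13 + 2

subtract 75025 from 97131: 22106 remains
subtract 17711 from 22106: 4395 remains
subtract 4181 from 4395: 214 remains
subtract 144 from 214: 70 remains
subtract 55 from 70: 15 remains
subtract 13 from 15: 2 remains
subtract 2 from 2: 0 remains
So 97131 = 75025 + 17711 + 4181 + 144 + 55 + 13 + 2, with no two terms consecutive in the sequence.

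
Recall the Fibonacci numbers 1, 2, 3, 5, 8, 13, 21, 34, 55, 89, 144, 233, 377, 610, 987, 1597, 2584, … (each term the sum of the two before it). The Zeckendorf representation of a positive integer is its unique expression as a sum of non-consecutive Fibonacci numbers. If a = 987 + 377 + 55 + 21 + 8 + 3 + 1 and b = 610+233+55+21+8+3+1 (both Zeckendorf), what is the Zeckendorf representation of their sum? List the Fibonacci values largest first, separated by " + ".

1597 + 610 + 144 + 21 + 8 + 3

The two numbers are 1452 and 931, so their sum is 2383.
Repeatedly subtract the largest Fibonacci number that fits:
take 1597 (≤ 2383); 2383 − 1597 = 786
take 610 (≤ 786); 786 − 610 = 176
take 144 (≤ 176); 176 − 144 = 32
take 21 (≤ 32); 32 − 21 = 11
take 8 (≤ 11); 11 − 8 = 3
take 3 (≤ 3); 3 − 3 = 0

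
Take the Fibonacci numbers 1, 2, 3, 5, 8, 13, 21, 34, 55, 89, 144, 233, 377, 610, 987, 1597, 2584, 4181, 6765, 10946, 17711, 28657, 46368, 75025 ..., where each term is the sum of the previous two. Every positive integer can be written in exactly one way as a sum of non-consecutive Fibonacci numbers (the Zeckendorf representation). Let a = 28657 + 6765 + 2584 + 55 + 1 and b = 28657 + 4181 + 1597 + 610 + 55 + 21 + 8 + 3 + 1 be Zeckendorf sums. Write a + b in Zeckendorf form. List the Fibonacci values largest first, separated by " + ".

The two numbers are 38062 and 35133, so their sum is 73195.
Repeatedly subtract the largest Fibonacci number that fits:
73195 − 46368 = 26827
26827 − 17711 = 9116
9116 − 6765 = 2351
2351 − 1597 = 754
754 − 610 = 144
144 − 144 = 0

46368 + 17711 + 6765 + 1597 + 610 + 144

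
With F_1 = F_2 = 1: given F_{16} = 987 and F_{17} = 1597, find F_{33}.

By F_{2k+1} = F_k² + F_{k+1}²: F_{33} = 987² + 1597² = 974169 + 2550409 = 3524578.

3524578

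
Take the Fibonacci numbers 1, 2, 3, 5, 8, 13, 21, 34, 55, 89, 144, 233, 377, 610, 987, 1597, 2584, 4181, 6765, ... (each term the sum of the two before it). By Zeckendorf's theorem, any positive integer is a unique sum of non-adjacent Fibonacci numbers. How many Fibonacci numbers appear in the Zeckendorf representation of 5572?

6

Greedily peel off the largest Fibonacci term at each step:
5572 − 4181 = 1391
1391 − 987 = 404
404 − 377 = 27
27 − 21 = 6
6 − 5 = 1
1 − 1 = 0
5572 = 4181 + 987 + 377 + 21 + 5 + 1, which has 6 terms.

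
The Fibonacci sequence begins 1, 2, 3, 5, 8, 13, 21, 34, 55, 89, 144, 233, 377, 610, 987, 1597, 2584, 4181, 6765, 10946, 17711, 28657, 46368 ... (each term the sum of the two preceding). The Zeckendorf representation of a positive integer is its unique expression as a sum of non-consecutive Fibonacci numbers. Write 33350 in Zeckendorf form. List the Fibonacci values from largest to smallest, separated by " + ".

28657 + 4181 + 377 + 89 + 34 + 8 + 3 + 1

33350: greatest Fibonacci not exceeding it is 28657, leaving 4693
4693: greatest Fibonacci not exceeding it is 4181, leaving 512
512: greatest Fibonacci not exceeding it is 377, leaving 135
135: greatest Fibonacci not exceeding it is 89, leaving 46
46: greatest Fibonacci not exceeding it is 34, leaving 12
12: greatest Fibonacci not exceeding it is 8, leaving 4
4: greatest Fibonacci not exceeding it is 3, leaving 1
1: greatest Fibonacci not exceeding it is 1, leaving 0
So 33350 = 28657 + 4181 + 377 + 89 + 34 + 8 + 3 + 1, with no two terms consecutive in the sequence.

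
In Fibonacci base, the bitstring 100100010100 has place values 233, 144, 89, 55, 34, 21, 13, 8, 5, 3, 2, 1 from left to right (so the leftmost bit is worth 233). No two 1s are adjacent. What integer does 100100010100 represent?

299

Summing the place values of the 1 bits: 233 + 55 + 8 + 3 = 299.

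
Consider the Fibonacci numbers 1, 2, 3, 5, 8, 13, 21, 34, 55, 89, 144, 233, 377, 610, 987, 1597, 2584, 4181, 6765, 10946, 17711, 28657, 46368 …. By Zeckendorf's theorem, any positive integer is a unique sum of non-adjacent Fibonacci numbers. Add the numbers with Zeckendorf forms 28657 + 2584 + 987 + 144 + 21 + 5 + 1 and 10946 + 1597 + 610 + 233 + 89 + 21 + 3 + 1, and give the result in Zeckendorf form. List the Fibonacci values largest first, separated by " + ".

28657 + 10946 + 4181 + 1597 + 377 + 89 + 34 + 13 + 5

The two numbers are 32399 and 13500, so their sum is 45899.
subtract 28657 from 45899: 17242 remains
subtract 10946 from 17242: 6296 remains
subtract 4181 from 6296: 2115 remains
subtract 1597 from 2115: 518 remains
subtract 377 from 518: 141 remains
subtract 89 from 141: 52 remains
subtract 34 from 52: 18 remains
subtract 13 from 18: 5 remains
subtract 5 from 5: 0 remains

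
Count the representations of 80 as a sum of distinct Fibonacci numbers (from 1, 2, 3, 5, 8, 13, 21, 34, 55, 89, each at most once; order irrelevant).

Each representation comes from the Zeckendorf form by replacing some F_k with F_{k−1} + F_{k−2} where possible.
80 = 55+21+3+1 = 55+13+8+3+1 = 34+21+13+8+3+1 — 3 representations.

3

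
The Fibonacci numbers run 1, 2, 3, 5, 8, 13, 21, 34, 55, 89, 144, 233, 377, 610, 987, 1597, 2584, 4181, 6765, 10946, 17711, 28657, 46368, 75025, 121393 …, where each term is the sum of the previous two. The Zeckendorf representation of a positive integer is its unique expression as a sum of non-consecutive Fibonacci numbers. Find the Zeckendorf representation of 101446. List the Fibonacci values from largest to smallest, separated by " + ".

Greedy algorithm:
subtract 75025 from 101446: 26421 remains
subtract 17711 from 26421: 8710 remains
subtract 6765 from 8710: 1945 remains
subtract 1597 from 1945: 348 remains
subtract 233 from 348: 115 remains
subtract 89 from 115: 26 remains
subtract 21 from 26: 5 remains
subtract 5 from 5: 0 remains
So 101446 = 75025 + 17711 + 6765 + 1597 + 233 + 89 + 21 + 5, with no two terms consecutive in the sequence.

75025 + 17711 + 6765 + 1597 + 233 + 89 + 21 + 5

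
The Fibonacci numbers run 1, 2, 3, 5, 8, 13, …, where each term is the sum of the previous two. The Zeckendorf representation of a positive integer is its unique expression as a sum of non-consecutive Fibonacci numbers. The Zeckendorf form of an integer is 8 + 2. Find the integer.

8 + 2 = 10.

10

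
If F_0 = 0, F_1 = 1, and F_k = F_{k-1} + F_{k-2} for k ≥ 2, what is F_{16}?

Iterating the recurrence up to F_{10} = 55 and F_{9} = 34:
F_{11} = F_{10} + F_{9} = 55 + 34 = 89
F_{12} = F_{11} + F_{10} = 89 + 55 = 144
F_{13} = F_{12} + F_{11} = 144 + 89 = 233
F_{14} = F_{13} + F_{12} = 233 + 144 = 377
F_{15} = F_{14} + F_{13} = 377 + 233 = 610
F_{16} = F_{15} + F_{14} = 610 + 377 = 987

987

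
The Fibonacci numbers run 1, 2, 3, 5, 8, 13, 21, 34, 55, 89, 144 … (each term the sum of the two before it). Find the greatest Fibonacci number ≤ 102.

89 ≤ 102 < 144, so the largest Fibonacci number not exceeding 102 is 89.

89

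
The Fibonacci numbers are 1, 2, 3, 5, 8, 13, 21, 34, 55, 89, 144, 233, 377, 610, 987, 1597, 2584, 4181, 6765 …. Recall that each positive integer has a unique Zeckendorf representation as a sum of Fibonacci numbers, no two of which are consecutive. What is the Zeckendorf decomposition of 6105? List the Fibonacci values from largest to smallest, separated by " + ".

largest Fibonacci ≤ 6105 is 4181; 6105 − 4181 = 1924
largest Fibonacci ≤ 1924 is 1597; 1924 − 1597 = 327
largest Fibonacci ≤ 327 is 233; 327 − 233 = 94
largest Fibonacci ≤ 94 is 89; 94 − 89 = 5
largest Fibonacci ≤ 5 is 5; 5 − 5 = 0
So 6105 = 4181 + 1597 + 233 + 89 + 5, with no two terms consecutive in the sequence.

4181 + 1597 + 233 + 89 + 5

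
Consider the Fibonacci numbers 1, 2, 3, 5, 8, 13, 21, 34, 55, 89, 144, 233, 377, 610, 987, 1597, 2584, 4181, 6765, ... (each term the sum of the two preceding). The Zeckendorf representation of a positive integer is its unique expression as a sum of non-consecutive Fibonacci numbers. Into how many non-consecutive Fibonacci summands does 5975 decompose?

7

Greedily peel off the largest Fibonacci term at each step:
4181 ≤ 5975 < 6765, so take 4181; remainder 1794
1597 ≤ 1794 < 2584, so take 1597; remainder 197
144 ≤ 197 < 233, so take 144; remainder 53
34 ≤ 53 < 55, so take 34; remainder 19
13 ≤ 19 < 21, so take 13; remainder 6
5 ≤ 6 < 8, so take 5; remainder 1
1 ≤ 1 < 2, so take 1; remainder 0
5975 = 4181 + 1597 + 144 + 34 + 13 + 5 + 1, which has 7 terms.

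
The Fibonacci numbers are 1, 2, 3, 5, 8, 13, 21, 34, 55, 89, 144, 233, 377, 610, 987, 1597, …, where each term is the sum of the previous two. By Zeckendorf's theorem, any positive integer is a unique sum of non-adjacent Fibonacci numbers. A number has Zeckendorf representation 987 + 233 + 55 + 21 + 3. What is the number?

987 + 233 + 55 + 21 + 3 = 1299.

1299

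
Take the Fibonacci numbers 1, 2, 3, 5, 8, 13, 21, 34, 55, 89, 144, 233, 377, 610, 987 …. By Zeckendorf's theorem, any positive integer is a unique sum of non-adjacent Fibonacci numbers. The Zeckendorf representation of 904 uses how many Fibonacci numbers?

5

904: greatest Fibonacci not exceeding it is 610, leaving 294
294: greatest Fibonacci not exceeding it is 233, leaving 61
61: greatest Fibonacci not exceeding it is 55, leaving 6
6: greatest Fibonacci not exceeding it is 5, leaving 1
1: greatest Fibonacci not exceeding it is 1, leaving 0
904 = 610 + 233 + 55 + 5 + 1, which has 5 terms.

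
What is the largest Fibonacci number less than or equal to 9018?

6765 ≤ 9018 < 10946, so the largest Fibonacci number not exceeding 9018 is 6765.

6765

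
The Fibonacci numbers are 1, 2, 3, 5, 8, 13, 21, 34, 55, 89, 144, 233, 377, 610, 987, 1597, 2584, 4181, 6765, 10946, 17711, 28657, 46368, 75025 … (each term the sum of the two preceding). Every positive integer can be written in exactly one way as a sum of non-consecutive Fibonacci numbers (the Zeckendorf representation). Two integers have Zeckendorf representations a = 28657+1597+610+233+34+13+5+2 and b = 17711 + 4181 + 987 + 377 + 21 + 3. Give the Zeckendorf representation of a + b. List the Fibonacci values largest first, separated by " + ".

46368 + 6765 + 987 + 233 + 55 + 21 + 2

The two numbers are 31151 and 23280, so their sum is 54431.
take 46368 (≤ 54431); 54431 − 46368 = 8063
take 6765 (≤ 8063); 8063 − 6765 = 1298
take 987 (≤ 1298); 1298 − 987 = 311
take 233 (≤ 311); 311 − 233 = 78
take 55 (≤ 78); 78 − 55 = 23
take 21 (≤ 23); 23 − 21 = 2
take 2 (≤ 2); 2 − 2 = 0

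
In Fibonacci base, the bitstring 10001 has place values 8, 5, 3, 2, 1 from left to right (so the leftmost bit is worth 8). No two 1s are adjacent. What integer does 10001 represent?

9

Summing the place values of the 1 bits: 8 + 1 = 9.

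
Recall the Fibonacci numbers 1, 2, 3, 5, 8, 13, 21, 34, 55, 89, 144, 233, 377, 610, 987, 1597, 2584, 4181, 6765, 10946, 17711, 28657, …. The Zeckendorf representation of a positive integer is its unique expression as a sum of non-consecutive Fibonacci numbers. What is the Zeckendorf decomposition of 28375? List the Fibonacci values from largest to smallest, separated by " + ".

17711 + 6765 + 2584 + 987 + 233 + 89 + 5 + 1

Greedy algorithm:
17711 ≤ 28375 < 28657, so take 17711; remainder 10664
6765 ≤ 10664 < 10946, so take 6765; remainder 3899
2584 ≤ 3899 < 4181, so take 2584; remainder 1315
987 ≤ 1315 < 1597, so take 987; remainder 328
233 ≤ 328 < 377, so take 233; remainder 95
89 ≤ 95 < 144, so take 89; remainder 6
5 ≤ 6 < 8, so take 5; remainder 1
1 ≤ 1 < 2, so take 1; remainder 0
So 28375 = 17711 + 6765 + 2584 + 987 + 233 + 89 + 5 + 1, with no two terms consecutive in the sequence.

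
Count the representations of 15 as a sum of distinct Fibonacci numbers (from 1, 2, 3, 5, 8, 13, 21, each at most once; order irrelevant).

2

Each representation comes from the Zeckendorf form by replacing some F_k with F_{k−1} + F_{k−2} where possible.
15 = 13+2 = 8+5+2 — 2 representations.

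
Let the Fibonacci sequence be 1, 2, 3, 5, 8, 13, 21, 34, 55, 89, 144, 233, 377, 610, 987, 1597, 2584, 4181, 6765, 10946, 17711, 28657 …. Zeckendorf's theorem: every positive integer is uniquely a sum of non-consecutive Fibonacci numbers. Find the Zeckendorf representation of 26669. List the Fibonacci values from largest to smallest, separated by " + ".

17711 + 6765 + 1597 + 377 + 144 + 55 + 13 + 5 + 2

Greedily peel off the largest Fibonacci term at each step:
largest Fibonacci ≤ 26669 is 17711; 26669 − 17711 = 8958
largest Fibonacci ≤ 8958 is 6765; 8958 − 6765 = 2193
largest Fibonacci ≤ 2193 is 1597; 2193 − 1597 = 596
largest Fibonacci ≤ 596 is 377; 596 − 377 = 219
largest Fibonacci ≤ 219 is 144; 219 − 144 = 75
largest Fibonacci ≤ 75 is 55; 75 − 55 = 20
largest Fibonacci ≤ 20 is 13; 20 − 13 = 7
largest Fibonacci ≤ 7 is 5; 7 − 5 = 2
largest Fibonacci ≤ 2 is 2; 2 − 2 = 0
So 26669 = 17711 + 6765 + 1597 + 377 + 144 + 55 + 13 + 5 + 2, with no two terms consecutive in the sequence.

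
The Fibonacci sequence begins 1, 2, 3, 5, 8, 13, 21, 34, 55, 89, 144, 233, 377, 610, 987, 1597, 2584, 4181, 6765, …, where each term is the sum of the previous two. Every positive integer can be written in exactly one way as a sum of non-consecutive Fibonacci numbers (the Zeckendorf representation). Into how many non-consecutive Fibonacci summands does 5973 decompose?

5973 − 4181 = 1792
1792 − 1597 = 195
195 − 144 = 51
51 − 34 = 17
17 − 13 = 4
4 − 3 = 1
1 − 1 = 0
5973 = 4181 + 1597 + 144 + 34 + 13 + 3 + 1, which has 7 terms.

7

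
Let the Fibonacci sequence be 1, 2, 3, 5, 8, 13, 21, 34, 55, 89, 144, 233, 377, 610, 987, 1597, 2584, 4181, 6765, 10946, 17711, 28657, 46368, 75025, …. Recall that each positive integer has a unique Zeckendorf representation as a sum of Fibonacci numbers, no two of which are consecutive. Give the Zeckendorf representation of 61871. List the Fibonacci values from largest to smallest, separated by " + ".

46368 + 10946 + 4181 + 233 + 89 + 34 + 13 + 5 + 2

61871: greatest Fibonacci not exceeding it is 46368, leaving 15503
15503: greatest Fibonacci not exceeding it is 10946, leaving 4557
4557: greatest Fibonacci not exceeding it is 4181, leaving 376
376: greatest Fibonacci not exceeding it is 233, leaving 143
143: greatest Fibonacci not exceeding it is 89, leaving 54
54: greatest Fibonacci not exceeding it is 34, leaving 20
20: greatest Fibonacci not exceeding it is 13, leaving 7
7: greatest Fibonacci not exceeding it is 5, leaving 2
2: greatest Fibonacci not exceeding it is 2, leaving 0
So 61871 = 46368 + 10946 + 4181 + 233 + 89 + 34 + 13 + 5 + 2, with no two terms consecutive in the sequence.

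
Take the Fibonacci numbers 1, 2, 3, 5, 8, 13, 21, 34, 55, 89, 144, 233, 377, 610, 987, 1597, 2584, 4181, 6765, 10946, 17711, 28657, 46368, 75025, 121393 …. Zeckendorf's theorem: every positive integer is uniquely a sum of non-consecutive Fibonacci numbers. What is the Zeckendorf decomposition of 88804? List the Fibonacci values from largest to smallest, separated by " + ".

88804: greatest Fibonacci not exceeding it is 75025, leaving 13779
13779: greatest Fibonacci not exceeding it is 10946, leaving 2833
2833: greatest Fibonacci not exceeding it is 2584, leaving 249
249: greatest Fibonacci not exceeding it is 233, leaving 16
16: greatest Fibonacci not exceeding it is 13, leaving 3
3: greatest Fibonacci not exceeding it is 3, leaving 0
So 88804 = 75025 + 10946 + 2584 + 233 + 13 + 3, with no two terms consecutive in the sequence.

75025 + 10946 + 2584 + 233 + 13 + 3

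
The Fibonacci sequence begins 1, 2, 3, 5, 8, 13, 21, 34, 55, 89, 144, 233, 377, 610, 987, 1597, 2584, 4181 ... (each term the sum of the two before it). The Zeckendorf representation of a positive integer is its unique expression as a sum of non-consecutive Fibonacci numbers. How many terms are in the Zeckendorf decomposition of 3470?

6

2584 ≤ 3470 < 4181, so take 2584; remainder 886
610 ≤ 886 < 987, so take 610; remainder 276
233 ≤ 276 < 377, so take 233; remainder 43
34 ≤ 43 < 55, so take 34; remainder 9
8 ≤ 9 < 13, so take 8; remainder 1
1 ≤ 1 < 2, so take 1; remainder 0
3470 = 2584 + 610 + 233 + 34 + 8 + 1, which has 6 terms.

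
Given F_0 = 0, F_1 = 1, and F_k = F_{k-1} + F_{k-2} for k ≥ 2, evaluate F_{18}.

Iterating the recurrence up to F_{10} = 55 and F_{9} = 34:
F_{11} = F_{10} + F_{9} = 55 + 34 = 89
F_{12} = F_{11} + F_{10} = 89 + 55 = 144
F_{13} = F_{12} + F_{11} = 144 + 89 = 233
F_{14} = F_{13} + F_{12} = 233 + 144 = 377
F_{15} = F_{14} + F_{13} = 377 + 233 = 610
F_{16} = F_{15} + F_{14} = 610 + 377 = 987
F_{17} = F_{16} + F_{15} = 987 + 610 = 1597
F_{18} = F_{17} + F_{16} = 1597 + 987 = 2584

2584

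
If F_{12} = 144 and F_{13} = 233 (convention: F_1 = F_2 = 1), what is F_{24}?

46368

By the doubling identity F_{2k} = F_k(2F_{k+1} − F_k): F_{24} = 144·(2·233 − 144) = 144·322 = 46368.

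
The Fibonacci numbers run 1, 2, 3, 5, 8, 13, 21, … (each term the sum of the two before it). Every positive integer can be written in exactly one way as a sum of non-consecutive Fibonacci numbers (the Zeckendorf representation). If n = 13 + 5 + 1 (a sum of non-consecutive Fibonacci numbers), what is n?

19

13 + 5 + 1 = 19.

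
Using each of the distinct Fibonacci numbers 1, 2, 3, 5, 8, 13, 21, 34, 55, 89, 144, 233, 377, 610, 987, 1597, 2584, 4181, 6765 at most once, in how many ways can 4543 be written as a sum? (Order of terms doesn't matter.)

36

Each representation comes from the Zeckendorf form by replacing some F_k with F_{k−1} + F_{k−2} where possible.
4543 = 4181+233+89+34+5+1 = 4181+233+89+34+3+2+1 = 4181+233+89+21+13+5+1 = 2584+1597+233+89+34+5+1 = … (32 more), for 36 in all.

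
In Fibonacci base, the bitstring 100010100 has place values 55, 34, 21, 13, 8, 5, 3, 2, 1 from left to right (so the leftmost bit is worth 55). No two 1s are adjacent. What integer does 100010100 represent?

Summing the place values of the 1 bits: 55 + 8 + 3 = 66.

66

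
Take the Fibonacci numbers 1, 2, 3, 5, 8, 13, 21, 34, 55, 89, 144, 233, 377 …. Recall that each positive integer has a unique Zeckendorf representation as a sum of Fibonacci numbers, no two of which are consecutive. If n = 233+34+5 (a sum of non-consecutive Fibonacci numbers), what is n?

233+34+5 = 272.

272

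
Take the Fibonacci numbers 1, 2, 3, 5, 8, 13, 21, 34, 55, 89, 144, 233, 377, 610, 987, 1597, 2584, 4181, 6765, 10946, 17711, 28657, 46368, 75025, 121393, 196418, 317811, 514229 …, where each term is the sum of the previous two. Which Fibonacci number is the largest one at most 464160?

317811 ≤ 464160 < 514229, so the largest Fibonacci number not exceeding 464160 is 317811.

317811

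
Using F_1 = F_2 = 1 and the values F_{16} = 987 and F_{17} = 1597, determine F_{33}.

By F_{2k+1} = F_k² + F_{k+1}²: F_{33} = 987² + 1597² = 974169 + 2550409 = 3524578.

3524578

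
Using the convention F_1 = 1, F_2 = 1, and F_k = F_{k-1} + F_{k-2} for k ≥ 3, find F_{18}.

Iterating the recurrence up to F_{11} = 89 and F_{10} = 55:
F_{12} = F_{11} + F_{10} = 89 + 55 = 144
F_{13} = F_{12} + F_{11} = 144 + 89 = 233
F_{14} = F_{13} + F_{12} = 233 + 144 = 377
F_{15} = F_{14} + F_{13} = 377 + 233 = 610
F_{16} = F_{15} + F_{14} = 610 + 377 = 987
F_{17} = F_{16} + F_{15} = 987 + 610 = 1597
F_{18} = F_{17} + F_{16} = 1597 + 987 = 2584

2584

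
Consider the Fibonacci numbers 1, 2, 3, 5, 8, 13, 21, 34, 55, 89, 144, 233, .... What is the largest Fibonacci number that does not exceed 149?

144 ≤ 149 < 233, so the largest Fibonacci number not exceeding 149 is 144.

144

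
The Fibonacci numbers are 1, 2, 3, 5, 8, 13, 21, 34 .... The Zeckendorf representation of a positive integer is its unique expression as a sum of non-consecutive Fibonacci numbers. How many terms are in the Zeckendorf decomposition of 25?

25: greatest Fibonacci not exceeding it is 21, leaving 4
4: greatest Fibonacci not exceeding it is 3, leaving 1
1: greatest Fibonacci not exceeding it is 1, leaving 0
25 = 21 + 3 + 1, which has 3 terms.

3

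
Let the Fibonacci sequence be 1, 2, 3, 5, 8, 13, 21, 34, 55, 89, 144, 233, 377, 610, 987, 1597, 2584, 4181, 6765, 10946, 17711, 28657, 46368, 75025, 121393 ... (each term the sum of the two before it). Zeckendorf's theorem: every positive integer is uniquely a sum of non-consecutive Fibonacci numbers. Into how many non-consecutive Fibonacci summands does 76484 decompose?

6

Greedy algorithm:
take 75025 (≤ 76484); 76484 − 75025 = 1459
take 987 (≤ 1459); 1459 − 987 = 472
take 377 (≤ 472); 472 − 377 = 95
take 89 (≤ 95); 95 − 89 = 6
take 5 (≤ 6); 6 − 5 = 1
take 1 (≤ 1); 1 − 1 = 0
76484 = 75025 + 987 + 377 + 89 + 5 + 1, which has 6 terms.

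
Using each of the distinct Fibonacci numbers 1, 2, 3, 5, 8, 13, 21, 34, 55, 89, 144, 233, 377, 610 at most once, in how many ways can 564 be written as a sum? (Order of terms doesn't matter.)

12

Starting from the Zeckendorf form and repeatedly splitting a term F_k into F_{k−1} + F_{k−2} (when neither is already used) reaches every representation.
564 = 377+144+34+8+1 = 377+144+34+5+3+1 = 377+144+21+13+8+1 = … (9 more), for 12 in all.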